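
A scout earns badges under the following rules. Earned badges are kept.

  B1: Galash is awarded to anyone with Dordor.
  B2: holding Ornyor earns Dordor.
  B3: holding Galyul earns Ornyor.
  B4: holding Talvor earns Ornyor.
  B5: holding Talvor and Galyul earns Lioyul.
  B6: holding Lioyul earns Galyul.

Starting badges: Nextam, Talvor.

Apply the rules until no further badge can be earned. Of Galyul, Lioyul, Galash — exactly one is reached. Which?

Galash

With Talvor, Ornyor is earned (B4).
With Ornyor, Dordor is earned (B2).
With Dordor, Galash is earned (B1).
Galyul would need Lioyul (B6), but Lioyul is never earned. Lioyul would need Talvor and Galyul (B5), but Galyul is never earned.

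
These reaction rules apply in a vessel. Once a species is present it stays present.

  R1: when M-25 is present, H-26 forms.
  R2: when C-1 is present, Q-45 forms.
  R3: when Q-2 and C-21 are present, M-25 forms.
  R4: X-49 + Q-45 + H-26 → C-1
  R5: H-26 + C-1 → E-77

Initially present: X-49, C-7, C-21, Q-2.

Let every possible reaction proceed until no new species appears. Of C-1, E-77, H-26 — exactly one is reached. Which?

H-26

Q-2 and C-21 present → M-25 forms (R3).
M-25 present → H-26 forms (R1).
C-1 would need X-49, Q-45, and H-26 (R4), but Q-45 never forms. E-77 would need H-26 and C-1 (R5), but C-1 never forms.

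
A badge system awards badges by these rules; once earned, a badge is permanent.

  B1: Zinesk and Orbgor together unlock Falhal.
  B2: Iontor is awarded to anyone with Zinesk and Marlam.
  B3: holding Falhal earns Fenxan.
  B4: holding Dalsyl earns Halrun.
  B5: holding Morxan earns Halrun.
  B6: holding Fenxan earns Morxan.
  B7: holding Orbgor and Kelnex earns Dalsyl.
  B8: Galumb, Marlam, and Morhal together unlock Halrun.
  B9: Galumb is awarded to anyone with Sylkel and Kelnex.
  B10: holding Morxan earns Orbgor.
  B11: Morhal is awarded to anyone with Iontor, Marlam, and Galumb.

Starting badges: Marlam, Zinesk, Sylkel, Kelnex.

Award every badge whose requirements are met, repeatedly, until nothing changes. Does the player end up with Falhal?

No

Falhal would need Zinesk and Orbgor (B1), but Orbgor is never earned.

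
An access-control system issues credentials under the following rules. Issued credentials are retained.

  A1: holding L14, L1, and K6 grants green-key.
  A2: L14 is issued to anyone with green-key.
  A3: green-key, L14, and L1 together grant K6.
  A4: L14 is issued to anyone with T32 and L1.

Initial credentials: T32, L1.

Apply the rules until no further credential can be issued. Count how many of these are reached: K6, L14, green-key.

Holding T32 and L1 grants L14 (A4).
K6 would need green-key, L14, and L1 (A3), but green-key is never granted.
L14: reached.
green-key would need L14, L1, and K6 (A1), but K6 is never granted.
Reached: L14 — 1 of the 3.

1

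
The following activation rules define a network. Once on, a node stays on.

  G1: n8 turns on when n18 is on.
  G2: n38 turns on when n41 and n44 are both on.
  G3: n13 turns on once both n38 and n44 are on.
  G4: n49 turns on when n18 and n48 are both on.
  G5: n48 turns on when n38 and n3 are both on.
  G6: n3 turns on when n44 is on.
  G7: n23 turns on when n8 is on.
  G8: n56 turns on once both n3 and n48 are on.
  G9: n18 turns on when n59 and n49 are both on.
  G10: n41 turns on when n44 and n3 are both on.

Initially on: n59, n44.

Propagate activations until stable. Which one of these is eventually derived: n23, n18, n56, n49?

n44 is on, so n3 turns on (G6).
n44 and n3 are on, so n41 turns on (G10).
n41 and n44 are on, so n38 turns on (G2).
G5: n38 and n3 on → n48 on.
G8: n3 and n48 on → n56 on.
n23 would need n8 (G7), but n8 never turns on. n18 would need n59 and n49 (G9), but n49 never turns on. n49 would need n18 and n48 (G4), but n18 never turns on.

n56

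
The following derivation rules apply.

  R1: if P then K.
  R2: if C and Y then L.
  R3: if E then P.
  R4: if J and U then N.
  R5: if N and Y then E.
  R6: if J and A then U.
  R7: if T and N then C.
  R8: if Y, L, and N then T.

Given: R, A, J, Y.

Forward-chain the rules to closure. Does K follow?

Yes

From J and A, R6 gives U.
From J and U, R4 gives N.
From N and Y, R5 gives E.
E holds, so P follows (R3).
From P, R1 gives K.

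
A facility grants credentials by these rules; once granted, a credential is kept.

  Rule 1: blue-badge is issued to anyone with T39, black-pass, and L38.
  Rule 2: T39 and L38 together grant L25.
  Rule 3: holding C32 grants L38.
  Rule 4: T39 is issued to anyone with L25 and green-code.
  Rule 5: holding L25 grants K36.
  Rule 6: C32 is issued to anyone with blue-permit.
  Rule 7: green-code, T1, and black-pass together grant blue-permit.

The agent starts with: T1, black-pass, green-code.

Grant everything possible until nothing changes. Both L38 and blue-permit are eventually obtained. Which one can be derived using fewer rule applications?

blue-permit: Holding green-code, T1, and black-pass grants blue-permit (Rule 7). [1 rule application]
L38: Holding green-code, T1, and black-pass grants blue-permit (Rule 7). Holding blue-permit grants C32 (Rule 6). Holding C32 grants L38 (Rule 3). [3 rule applications]
blue-permit needs fewer.

blue-permit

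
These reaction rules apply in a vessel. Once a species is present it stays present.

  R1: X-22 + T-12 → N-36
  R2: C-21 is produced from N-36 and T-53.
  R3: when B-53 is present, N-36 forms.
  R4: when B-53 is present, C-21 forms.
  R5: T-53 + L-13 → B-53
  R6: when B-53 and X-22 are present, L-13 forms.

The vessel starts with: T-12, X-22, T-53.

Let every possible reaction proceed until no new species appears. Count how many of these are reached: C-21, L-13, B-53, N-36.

2

X-22 and T-12 present → N-36 forms (R1).
N-36 and T-53 present → C-21 forms (R2).
C-21: reached.
L-13 would need B-53 and X-22 (R6), but B-53 never forms.
B-53 would need T-53 and L-13 (R5), but L-13 never forms.
N-36: reached.
Reached: C-21 and N-36 — 2 of the 4.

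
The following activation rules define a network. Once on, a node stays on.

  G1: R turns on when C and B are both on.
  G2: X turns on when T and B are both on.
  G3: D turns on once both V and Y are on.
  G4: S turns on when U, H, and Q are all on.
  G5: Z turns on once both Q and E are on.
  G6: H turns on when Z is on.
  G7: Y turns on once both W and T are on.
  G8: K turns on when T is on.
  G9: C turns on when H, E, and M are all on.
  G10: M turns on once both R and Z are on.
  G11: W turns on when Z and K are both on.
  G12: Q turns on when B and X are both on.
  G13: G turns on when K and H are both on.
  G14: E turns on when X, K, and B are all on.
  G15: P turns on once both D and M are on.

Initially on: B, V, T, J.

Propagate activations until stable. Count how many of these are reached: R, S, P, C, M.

R would need C and B (G1), but C never turns on.
S would need U, H, and Q (G4), but U never turns on.
P would need D and M (G15), but M never turns on.
C would need H, E, and M (G9), but M never turns on.
M would need R and Z (G10), but R never turns on.
None of the 5 are reached.

0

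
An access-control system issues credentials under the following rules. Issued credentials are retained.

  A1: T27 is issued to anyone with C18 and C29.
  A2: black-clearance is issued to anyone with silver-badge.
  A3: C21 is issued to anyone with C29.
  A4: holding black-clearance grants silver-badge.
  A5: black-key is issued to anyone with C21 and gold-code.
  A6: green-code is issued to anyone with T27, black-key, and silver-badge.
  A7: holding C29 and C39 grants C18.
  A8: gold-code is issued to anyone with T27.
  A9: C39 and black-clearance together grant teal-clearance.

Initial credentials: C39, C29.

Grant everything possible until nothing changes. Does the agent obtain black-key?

Yes

Holding C29 and C39 grants C18 (A7).
Holding C29 grants C21 (A3).
Holding C18 and C29 grants T27 (A1).
Holding T27 grants gold-code (A8).
Holding C21 and gold-code grants black-key (A5).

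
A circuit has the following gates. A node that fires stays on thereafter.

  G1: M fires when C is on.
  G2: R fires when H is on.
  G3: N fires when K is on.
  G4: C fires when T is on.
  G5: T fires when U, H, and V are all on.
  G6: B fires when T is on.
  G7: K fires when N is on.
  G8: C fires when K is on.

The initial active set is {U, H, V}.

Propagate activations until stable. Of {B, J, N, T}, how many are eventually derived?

U, H, and V are on, so T fires (G5).
G6: T on → B on.
B: reached.
No rule produces J, and it is not given.
N would need K (G3), but K never turns on.
T: reached.
Reached: B and T — 2 of the 4.

2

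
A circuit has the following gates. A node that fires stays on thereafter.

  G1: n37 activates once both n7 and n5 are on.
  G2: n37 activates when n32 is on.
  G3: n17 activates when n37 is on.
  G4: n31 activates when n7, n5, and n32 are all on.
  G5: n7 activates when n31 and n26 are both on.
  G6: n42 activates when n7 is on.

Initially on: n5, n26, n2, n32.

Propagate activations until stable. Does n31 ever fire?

No

n31 would need n7, n5, and n32 (G4), but n7 never turns on.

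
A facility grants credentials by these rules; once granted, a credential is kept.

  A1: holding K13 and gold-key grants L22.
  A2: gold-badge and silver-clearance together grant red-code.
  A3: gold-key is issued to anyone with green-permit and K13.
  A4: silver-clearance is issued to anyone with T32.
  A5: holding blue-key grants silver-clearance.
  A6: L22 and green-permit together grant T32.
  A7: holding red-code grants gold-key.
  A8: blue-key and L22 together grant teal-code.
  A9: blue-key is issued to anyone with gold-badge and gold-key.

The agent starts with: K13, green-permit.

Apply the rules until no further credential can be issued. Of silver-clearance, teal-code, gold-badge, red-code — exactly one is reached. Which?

Holding green-permit and K13 grants gold-key (A3).
Holding K13 and gold-key grants L22 (A1).
Holding L22 and green-permit grants T32 (A6).
Holding T32 grants silver-clearance (A4).
No rule produces gold-badge, and it is not given. teal-code would need blue-key and L22 (A8), but blue-key is never granted. red-code would need gold-badge and silver-clearance (A2), but gold-badge is never granted.

silver-clearance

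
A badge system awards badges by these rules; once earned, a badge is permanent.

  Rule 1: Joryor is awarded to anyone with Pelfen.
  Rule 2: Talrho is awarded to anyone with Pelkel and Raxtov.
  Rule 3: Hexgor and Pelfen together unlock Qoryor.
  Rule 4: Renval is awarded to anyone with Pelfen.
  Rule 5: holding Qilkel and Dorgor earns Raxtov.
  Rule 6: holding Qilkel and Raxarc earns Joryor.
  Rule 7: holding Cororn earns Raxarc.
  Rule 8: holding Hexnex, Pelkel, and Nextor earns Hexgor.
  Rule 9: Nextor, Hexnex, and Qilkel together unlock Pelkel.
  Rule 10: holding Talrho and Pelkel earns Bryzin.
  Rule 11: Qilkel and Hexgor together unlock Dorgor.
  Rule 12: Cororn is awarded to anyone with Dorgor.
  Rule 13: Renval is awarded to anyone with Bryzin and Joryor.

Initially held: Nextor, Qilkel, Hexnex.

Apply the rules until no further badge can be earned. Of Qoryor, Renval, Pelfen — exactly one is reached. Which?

With Nextor, Hexnex, and Qilkel, Pelkel is earned (Rule 9).
With Hexnex, Pelkel, and Nextor, Hexgor is earned (Rule 8).
With Qilkel and Hexgor, Dorgor is earned (Rule 11).
With Dorgor, Cororn is earned (Rule 12).
With Qilkel and Dorgor, Raxtov is earned (Rule 5).
With Pelkel and Raxtov, Talrho is earned (Rule 2).
With Cororn, Raxarc is earned (Rule 7).
With Talrho and Pelkel, Bryzin is earned (Rule 10).
With Qilkel and Raxarc, Joryor is earned (Rule 6).
With Bryzin and Joryor, Renval is earned (Rule 13).
No rule produces Pelfen, and it is not given. Qoryor would need Hexgor and Pelfen (Rule 3), but Pelfen is never earned.

Renval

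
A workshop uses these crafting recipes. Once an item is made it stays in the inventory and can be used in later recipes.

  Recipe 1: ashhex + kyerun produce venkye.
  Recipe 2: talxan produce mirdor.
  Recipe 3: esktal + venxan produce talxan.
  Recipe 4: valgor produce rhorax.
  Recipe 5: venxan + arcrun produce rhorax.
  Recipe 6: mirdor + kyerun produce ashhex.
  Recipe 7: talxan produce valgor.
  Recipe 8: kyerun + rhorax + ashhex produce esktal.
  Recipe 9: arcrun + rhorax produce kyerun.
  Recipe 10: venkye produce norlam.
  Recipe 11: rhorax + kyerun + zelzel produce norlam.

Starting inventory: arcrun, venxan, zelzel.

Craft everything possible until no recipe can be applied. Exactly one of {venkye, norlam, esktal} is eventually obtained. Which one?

Using Recipe 5, venxan and arcrun make rhorax.
Using Recipe 9, arcrun and rhorax make kyerun.
Using Recipe 11, rhorax, kyerun, and zelzel make norlam.
venkye would need ashhex and kyerun (Recipe 1), but ashhex is never obtained. esktal would need kyerun, rhorax, and ashhex (Recipe 8), but ashhex is never obtained.

norlam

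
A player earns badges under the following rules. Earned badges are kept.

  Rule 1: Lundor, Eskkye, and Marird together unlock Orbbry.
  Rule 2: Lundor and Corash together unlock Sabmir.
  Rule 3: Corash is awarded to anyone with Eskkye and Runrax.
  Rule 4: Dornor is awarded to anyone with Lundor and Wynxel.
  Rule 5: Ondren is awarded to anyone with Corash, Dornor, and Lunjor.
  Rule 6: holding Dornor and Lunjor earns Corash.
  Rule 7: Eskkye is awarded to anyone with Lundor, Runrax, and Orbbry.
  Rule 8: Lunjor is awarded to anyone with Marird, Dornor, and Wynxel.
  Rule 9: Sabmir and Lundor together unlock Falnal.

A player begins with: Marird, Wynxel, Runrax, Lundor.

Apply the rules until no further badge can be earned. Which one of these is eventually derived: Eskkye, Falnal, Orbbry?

Falnal

With Lundor and Wynxel, Dornor is earned (Rule 4).
With Marird, Dornor, and Wynxel, Lunjor is earned (Rule 8).
With Dornor and Lunjor, Corash is earned (Rule 6).
With Lundor and Corash, Sabmir is earned (Rule 2).
With Sabmir and Lundor, Falnal is earned (Rule 9).
Eskkye would need Lundor, Runrax, and Orbbry (Rule 7), but Orbbry is never earned. Orbbry would need Lundor, Eskkye, and Marird (Rule 1), but Eskkye is never earned.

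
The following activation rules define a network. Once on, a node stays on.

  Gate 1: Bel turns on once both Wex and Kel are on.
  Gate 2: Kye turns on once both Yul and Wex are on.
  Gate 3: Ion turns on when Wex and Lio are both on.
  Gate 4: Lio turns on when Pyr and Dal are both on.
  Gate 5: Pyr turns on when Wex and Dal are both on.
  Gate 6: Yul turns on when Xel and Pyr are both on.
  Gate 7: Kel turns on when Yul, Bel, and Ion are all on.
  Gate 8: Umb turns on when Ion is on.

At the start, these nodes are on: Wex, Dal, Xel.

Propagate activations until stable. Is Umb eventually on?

Gate 5: Wex and Dal on → Pyr on.
Pyr and Dal are on, so Lio turns on (Gate 4).
Gate 3: Wex and Lio on → Ion on.
Ion is on, so Umb turns on (Gate 8).

Yes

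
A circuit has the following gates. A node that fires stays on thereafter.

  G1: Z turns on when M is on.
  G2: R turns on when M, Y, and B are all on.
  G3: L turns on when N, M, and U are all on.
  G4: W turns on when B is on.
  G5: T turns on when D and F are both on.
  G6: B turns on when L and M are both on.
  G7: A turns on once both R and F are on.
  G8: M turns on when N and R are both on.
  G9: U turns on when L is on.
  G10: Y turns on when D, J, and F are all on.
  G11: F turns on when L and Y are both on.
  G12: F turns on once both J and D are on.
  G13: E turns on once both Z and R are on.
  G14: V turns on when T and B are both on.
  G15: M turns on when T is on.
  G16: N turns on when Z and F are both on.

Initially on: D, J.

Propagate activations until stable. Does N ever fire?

G12: J and D on → F on.
D and F are on, so T turns on (G5).
T is on, so M turns on (G15).
M is on, so Z turns on (G1).
G16: Z and F on → N on.

Yes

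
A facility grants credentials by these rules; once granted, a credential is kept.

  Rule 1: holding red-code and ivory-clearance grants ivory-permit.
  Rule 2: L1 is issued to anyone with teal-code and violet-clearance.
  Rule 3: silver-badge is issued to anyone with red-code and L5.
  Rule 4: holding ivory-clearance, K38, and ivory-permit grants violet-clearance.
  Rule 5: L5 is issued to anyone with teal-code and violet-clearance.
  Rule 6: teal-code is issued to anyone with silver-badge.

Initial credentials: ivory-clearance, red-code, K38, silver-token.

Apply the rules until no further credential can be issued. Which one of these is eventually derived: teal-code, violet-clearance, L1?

violet-clearance

Holding red-code and ivory-clearance grants ivory-permit (Rule 1).
Holding ivory-clearance, K38, and ivory-permit grants violet-clearance (Rule 4).
L1 would need teal-code and violet-clearance (Rule 2), but teal-code is never granted. teal-code would need silver-badge (Rule 6), but silver-badge is never granted.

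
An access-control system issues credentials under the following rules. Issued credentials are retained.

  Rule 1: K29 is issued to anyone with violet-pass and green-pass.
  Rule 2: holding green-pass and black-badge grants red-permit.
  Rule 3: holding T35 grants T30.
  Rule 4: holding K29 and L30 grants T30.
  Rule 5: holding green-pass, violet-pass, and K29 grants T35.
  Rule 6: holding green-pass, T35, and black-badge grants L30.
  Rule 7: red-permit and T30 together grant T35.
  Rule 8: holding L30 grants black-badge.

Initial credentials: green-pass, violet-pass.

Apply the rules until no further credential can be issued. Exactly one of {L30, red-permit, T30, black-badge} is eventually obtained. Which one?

Holding violet-pass and green-pass grants K29 (Rule 1).
Holding green-pass, violet-pass, and K29 grants T35 (Rule 5).
Holding T35 grants T30 (Rule 3).
red-permit would need green-pass and black-badge (Rule 2), but black-badge is never granted. black-badge would need L30 (Rule 8), but L30 is never granted. L30 would need green-pass, T35, and black-badge (Rule 6), but black-badge is never granted.

T30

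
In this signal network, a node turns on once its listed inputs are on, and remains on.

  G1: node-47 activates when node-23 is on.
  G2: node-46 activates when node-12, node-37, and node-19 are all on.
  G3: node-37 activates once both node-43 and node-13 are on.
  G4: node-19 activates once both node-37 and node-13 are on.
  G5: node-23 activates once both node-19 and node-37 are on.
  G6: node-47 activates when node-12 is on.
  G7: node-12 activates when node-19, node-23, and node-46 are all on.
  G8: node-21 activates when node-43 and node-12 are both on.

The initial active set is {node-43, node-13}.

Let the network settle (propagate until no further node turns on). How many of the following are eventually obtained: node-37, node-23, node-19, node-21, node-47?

node-43 and node-13 are on, so node-37 activates (G3).
G4: node-37 and node-13 on → node-19 on.
node-19 and node-37 are on, so node-23 activates (G5).
node-23 is on, so node-47 activates (G1).
node-37: reached.
node-23: reached.
node-19: reached.
node-21 would need node-43 and node-12 (G8), but node-12 never turns on.
node-47: reached.
Reached: node-37, node-23, node-19, and node-47 — 4 of the 5.

4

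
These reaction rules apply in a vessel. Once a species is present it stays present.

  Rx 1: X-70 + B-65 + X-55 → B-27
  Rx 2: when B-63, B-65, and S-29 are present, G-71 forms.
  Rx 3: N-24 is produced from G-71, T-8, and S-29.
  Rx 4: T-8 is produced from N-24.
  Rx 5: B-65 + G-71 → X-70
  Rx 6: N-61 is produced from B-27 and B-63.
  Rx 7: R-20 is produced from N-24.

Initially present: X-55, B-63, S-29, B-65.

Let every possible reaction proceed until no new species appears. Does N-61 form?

Yes

B-63, B-65, and S-29 present → G-71 forms (Rx 2).
B-65 and G-71 present → X-70 forms (Rx 5).
X-70, B-65, and X-55 present → B-27 forms (Rx 1).
B-27 and B-63 present → N-61 forms (Rx 6).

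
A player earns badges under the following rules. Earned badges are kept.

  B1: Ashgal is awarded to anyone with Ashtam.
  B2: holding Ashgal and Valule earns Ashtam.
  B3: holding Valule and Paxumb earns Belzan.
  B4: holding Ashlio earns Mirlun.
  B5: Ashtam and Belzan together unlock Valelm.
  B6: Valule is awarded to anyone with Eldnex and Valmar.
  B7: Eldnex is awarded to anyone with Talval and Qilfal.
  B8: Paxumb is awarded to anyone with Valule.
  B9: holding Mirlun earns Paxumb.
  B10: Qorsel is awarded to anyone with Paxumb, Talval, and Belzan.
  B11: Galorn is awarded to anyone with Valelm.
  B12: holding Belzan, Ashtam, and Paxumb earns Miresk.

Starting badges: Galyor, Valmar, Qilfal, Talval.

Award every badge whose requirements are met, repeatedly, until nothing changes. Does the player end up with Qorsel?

With Talval and Qilfal, Eldnex is earned (B7).
With Eldnex and Valmar, Valule is earned (B6).
With Valule, Paxumb is earned (B8).
With Valule and Paxumb, Belzan is earned (B3).
With Paxumb, Talval, and Belzan, Qorsel is earned (B10).

Yes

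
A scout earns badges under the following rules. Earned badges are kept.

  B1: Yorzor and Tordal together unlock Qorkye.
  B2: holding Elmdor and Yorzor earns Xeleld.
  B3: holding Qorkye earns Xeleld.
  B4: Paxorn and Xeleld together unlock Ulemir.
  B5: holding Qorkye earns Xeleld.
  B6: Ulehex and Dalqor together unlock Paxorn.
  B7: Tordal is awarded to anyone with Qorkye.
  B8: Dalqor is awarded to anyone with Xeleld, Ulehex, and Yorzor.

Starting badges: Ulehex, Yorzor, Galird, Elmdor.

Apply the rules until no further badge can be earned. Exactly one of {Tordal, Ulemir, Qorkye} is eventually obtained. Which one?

Ulemir

With Elmdor and Yorzor, Xeleld is earned (B2).
With Xeleld, Ulehex, and Yorzor, Dalqor is earned (B8).
With Ulehex and Dalqor, Paxorn is earned (B6).
With Paxorn and Xeleld, Ulemir is earned (B4).
Qorkye would need Yorzor and Tordal (B1), but Tordal is never earned. Tordal would need Qorkye (B7), but Qorkye is never earned.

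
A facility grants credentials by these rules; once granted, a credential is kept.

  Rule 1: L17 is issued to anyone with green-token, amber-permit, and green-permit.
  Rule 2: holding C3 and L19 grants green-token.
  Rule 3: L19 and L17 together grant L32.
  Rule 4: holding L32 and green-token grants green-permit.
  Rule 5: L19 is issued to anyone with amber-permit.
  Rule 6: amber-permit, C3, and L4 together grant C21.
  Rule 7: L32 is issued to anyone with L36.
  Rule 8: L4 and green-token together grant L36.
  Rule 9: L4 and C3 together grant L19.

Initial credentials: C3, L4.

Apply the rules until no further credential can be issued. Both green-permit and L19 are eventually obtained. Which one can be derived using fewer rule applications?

L19: Holding L4 and C3 grants L19 (Rule 9). [1 rule application]
green-permit: Holding L4 and C3 grants L19 (Rule 9). Holding C3 and L19 grants green-token (Rule 2). Holding L4 and green-token grants L36 (Rule 8). Holding L36 grants L32 (Rule 7). Holding L32 and green-token grants green-permit (Rule 4). [5 rule applications]
L19 needs fewer.

L19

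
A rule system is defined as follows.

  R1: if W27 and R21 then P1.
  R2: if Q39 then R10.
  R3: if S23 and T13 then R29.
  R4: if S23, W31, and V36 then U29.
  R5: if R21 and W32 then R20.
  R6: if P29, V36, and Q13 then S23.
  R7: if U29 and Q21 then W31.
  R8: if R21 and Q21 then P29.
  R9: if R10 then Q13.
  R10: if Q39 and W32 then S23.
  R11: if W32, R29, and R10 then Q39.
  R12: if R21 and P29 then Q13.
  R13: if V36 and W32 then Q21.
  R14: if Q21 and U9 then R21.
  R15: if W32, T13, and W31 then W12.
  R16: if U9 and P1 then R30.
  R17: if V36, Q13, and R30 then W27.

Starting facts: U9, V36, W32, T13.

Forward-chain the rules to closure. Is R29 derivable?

V36 and W32 hold, so Q21 follows (R13).
From Q21 and U9, R14 gives R21.
R21 and Q21 hold, so P29 follows (R8).
R21 and P29 hold, so Q13 follows (R12).
From P29, V36, and Q13, R6 gives S23.
S23 and T13 hold, so R29 follows (R3).

Yes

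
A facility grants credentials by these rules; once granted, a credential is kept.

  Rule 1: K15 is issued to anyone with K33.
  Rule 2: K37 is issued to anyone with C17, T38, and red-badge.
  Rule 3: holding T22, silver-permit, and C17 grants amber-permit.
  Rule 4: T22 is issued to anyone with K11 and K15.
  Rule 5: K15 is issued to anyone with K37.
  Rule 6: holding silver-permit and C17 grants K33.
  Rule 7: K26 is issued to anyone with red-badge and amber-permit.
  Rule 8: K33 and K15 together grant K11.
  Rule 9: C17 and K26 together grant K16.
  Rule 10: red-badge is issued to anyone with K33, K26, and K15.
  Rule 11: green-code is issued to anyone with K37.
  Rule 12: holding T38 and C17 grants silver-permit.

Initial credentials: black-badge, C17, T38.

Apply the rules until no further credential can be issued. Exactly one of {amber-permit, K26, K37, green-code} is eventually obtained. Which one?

amber-permit

Holding T38 and C17 grants silver-permit (Rule 12).
Holding silver-permit and C17 grants K33 (Rule 6).
Holding K33 grants K15 (Rule 1).
Holding K33 and K15 grants K11 (Rule 8).
Holding K11 and K15 grants T22 (Rule 4).
Holding T22, silver-permit, and C17 grants amber-permit (Rule 3).
K26 would need red-badge and amber-permit (Rule 7), but red-badge is never granted. K37 would need C17, T38, and red-badge (Rule 2), but red-badge is never granted. green-code would need K37 (Rule 11), but K37 is never granted.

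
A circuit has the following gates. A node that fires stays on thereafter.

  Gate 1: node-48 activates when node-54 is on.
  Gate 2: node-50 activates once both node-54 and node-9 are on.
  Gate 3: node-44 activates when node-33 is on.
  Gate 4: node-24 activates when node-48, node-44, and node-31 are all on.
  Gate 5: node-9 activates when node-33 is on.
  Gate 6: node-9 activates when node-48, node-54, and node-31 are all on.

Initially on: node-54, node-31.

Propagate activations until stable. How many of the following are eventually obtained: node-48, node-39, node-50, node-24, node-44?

2

node-54 is on, so node-48 activates (Gate 1).
Gate 6: node-48, node-54, and node-31 on → node-9 on.
node-54 and node-9 are on, so node-50 activates (Gate 2).
node-48: reached.
No rule produces node-39, and it is not given.
node-50: reached.
node-24 would need node-48, node-44, and node-31 (Gate 4), but node-44 never turns on.
node-44 would need node-33 (Gate 3), but node-33 never turns on.
Reached: node-48 and node-50 — 2 of the 5.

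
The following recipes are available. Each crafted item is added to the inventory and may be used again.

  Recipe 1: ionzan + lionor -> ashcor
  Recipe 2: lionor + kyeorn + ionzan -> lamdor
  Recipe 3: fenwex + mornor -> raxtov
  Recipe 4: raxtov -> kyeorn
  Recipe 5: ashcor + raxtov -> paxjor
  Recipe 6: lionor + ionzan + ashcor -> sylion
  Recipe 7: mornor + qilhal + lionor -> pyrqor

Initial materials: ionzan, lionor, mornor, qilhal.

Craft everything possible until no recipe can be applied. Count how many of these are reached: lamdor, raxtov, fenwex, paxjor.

lamdor would need lionor, kyeorn, and ionzan (Recipe 2), but kyeorn is never obtained.
raxtov would need fenwex and mornor (Recipe 3), but fenwex is never obtained.
No rule produces fenwex, and it is not given.
paxjor would need ashcor and raxtov (Recipe 5), but raxtov is never obtained.
None of the 4 are reached.

0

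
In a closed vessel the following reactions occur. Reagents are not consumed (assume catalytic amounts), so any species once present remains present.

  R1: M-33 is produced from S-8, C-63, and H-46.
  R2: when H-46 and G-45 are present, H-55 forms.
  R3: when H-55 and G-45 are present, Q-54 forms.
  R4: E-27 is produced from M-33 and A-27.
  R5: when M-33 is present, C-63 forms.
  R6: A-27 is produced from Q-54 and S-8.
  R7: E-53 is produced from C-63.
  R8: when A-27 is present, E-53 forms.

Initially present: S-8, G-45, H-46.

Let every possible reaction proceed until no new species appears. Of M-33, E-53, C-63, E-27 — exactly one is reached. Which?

E-53

H-46 and G-45 present → H-55 forms (R2).
H-55 and G-45 present → Q-54 forms (R3).
Q-54 and S-8 present → A-27 forms (R6).
A-27 present → E-53 forms (R8).
M-33 would need S-8, C-63, and H-46 (R1), but C-63 never forms. E-27 would need M-33 and A-27 (R4), but M-33 never forms. C-63 would need M-33 (R5), but M-33 never forms.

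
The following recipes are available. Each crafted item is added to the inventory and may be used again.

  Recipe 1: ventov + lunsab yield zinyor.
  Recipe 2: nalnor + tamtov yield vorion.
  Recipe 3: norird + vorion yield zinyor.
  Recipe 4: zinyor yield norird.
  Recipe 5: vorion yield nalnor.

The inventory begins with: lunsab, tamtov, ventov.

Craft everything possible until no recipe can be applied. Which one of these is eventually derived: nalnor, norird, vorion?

norird

ventov + lunsab → zinyor (Recipe 1).
Using Recipe 4, zinyor makes norird.
nalnor would need vorion (Recipe 5), but vorion is never obtained. vorion would need nalnor and tamtov (Recipe 2), but nalnor is never obtained.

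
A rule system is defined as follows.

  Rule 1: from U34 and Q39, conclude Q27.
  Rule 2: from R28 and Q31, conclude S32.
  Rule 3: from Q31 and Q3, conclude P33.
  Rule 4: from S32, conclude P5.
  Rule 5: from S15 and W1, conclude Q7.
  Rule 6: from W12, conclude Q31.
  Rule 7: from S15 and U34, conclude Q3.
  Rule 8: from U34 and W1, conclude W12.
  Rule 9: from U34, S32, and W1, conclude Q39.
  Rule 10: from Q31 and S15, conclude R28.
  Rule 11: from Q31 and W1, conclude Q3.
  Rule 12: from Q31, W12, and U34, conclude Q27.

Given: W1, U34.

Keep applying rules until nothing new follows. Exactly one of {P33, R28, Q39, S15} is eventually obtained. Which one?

U34 and W1 hold, so W12 follows (Rule 8).
W12 holds, so Q31 follows (Rule 6).
From Q31 and W1, Rule 11 gives Q3.
From Q31 and Q3, Rule 3 gives P33.
No rule produces S15, and it is not given. R28 would need Q31 and S15 (Rule 10), but S15 is never established. Q39 would need U34, S32, and W1 (Rule 9), but S32 is never established.

P33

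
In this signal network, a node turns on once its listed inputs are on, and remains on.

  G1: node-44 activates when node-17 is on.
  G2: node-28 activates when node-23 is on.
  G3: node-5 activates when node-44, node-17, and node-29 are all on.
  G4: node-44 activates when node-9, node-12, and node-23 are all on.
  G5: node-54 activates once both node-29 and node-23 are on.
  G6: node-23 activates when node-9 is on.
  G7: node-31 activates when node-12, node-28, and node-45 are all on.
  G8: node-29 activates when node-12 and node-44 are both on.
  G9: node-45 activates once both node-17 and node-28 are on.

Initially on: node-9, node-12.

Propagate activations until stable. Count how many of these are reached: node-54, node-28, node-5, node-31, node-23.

G6: node-9 on → node-23 on.
node-9, node-12, and node-23 are on, so node-44 activates (G4).
node-23 is on, so node-28 activates (G2).
G8: node-12 and node-44 on → node-29 on.
node-29 and node-23 are on, so node-54 activates (G5).
node-54: reached.
node-28: reached.
node-5 would need node-44, node-17, and node-29 (G3), but node-17 never turns on.
node-31 would need node-12, node-28, and node-45 (G7), but node-45 never turns on.
node-23: reached.
Reached: node-54, node-28, and node-23 — 3 of the 5.

3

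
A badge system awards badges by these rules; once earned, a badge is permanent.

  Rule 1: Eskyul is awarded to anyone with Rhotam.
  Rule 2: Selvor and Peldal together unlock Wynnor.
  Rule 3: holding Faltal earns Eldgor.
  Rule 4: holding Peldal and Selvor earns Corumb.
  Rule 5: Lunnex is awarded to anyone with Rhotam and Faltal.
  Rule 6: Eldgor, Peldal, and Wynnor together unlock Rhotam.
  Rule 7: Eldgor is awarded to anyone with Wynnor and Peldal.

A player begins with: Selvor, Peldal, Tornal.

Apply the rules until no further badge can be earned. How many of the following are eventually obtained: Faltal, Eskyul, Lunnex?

With Selvor and Peldal, Wynnor is earned (Rule 2).
With Wynnor and Peldal, Eldgor is earned (Rule 7).
With Eldgor, Peldal, and Wynnor, Rhotam is earned (Rule 6).
With Rhotam, Eskyul is earned (Rule 1).
No rule produces Faltal, and it is not given.
Eskyul: reached.
Lunnex would need Rhotam and Faltal (Rule 5), but Faltal is never earned.
Reached: Eskyul — 1 of the 3.

1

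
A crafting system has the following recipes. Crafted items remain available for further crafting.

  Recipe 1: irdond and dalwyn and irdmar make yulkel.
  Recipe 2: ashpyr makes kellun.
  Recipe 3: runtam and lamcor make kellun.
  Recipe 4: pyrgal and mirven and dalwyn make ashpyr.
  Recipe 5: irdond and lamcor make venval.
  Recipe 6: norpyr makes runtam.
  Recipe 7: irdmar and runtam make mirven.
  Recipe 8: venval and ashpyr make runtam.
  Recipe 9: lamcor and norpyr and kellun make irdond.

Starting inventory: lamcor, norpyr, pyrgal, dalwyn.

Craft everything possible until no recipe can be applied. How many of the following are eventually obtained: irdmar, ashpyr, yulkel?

0

No rule produces irdmar, and it is not given.
ashpyr would need pyrgal, mirven, and dalwyn (Recipe 4), but mirven is never obtained.
yulkel would need irdond, dalwyn, and irdmar (Recipe 1), but irdmar is never obtained.
None of the 3 are reached.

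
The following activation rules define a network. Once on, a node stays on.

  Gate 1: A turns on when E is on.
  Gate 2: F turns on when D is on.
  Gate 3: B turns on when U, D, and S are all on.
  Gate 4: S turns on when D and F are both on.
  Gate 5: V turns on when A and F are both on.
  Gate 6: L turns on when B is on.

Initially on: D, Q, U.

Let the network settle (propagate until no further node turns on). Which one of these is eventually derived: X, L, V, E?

L

Gate 2: D on → F on.
D and F are on, so S turns on (Gate 4).
U, D, and S are on, so B turns on (Gate 3).
B is on, so L turns on (Gate 6).
No rule produces E, and it is not given. V would need A and F (Gate 5), but A never turns on. No rule produces X, and it is not given.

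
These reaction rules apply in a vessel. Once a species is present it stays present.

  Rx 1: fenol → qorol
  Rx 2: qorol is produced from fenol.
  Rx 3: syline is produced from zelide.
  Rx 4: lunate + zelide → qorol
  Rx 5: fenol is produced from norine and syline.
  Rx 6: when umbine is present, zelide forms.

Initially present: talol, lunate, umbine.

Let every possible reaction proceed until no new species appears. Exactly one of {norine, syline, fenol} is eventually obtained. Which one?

umbine present → zelide forms (Rx 6).
zelide present → syline forms (Rx 3).
fenol would need norine and syline (Rx 5), but norine never forms. No rule produces norine, and it is not given.

syline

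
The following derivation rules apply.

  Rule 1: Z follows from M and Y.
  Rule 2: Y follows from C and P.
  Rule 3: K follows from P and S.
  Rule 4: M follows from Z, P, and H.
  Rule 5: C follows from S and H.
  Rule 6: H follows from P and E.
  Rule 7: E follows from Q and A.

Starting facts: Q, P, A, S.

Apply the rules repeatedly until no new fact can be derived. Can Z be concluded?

No

Z would need M and Y (Rule 1), but M is never established.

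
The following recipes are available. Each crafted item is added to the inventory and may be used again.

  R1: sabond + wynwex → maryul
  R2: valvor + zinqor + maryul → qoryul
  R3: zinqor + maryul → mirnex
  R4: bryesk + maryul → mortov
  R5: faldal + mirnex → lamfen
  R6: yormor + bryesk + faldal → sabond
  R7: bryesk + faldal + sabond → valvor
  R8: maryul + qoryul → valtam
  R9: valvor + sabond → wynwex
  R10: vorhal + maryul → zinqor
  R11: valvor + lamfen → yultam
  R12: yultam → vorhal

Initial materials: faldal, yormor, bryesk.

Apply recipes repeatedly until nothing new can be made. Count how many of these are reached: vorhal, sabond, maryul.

Using R6, yormor, bryesk, and faldal make sabond.
Using R7, bryesk, faldal, and sabond make valvor.
Using R9, valvor and sabond make wynwex.
sabond + wynwex → maryul (R1).
vorhal would need yultam (R12), but yultam is never obtained.
sabond: reached.
maryul: reached.
Reached: sabond and maryul — 2 of the 3.

2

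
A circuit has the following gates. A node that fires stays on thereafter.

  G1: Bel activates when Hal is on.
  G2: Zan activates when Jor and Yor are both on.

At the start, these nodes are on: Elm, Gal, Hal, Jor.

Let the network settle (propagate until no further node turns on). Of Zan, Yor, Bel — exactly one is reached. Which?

G1: Hal on → Bel on.
No rule produces Yor, and it is not given. Zan would need Jor and Yor (G2), but Yor never turns on.

Bel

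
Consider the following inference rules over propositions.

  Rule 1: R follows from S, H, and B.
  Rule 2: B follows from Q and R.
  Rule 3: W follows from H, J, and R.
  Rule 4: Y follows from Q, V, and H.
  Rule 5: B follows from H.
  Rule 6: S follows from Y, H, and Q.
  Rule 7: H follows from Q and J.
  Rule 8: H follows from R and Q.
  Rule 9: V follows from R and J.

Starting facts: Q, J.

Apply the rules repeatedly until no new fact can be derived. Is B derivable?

From Q and J, Rule 7 gives H.
H holds, so B follows (Rule 5).

Yes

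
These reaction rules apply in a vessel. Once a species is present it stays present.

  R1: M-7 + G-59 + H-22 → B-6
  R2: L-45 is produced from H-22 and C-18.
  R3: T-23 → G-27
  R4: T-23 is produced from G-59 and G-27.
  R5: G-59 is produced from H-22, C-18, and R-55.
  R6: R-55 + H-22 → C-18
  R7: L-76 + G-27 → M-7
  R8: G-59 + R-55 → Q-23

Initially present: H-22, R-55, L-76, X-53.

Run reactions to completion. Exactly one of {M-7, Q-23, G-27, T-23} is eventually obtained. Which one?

R-55 and H-22 present → C-18 forms (R6).
H-22, C-18, and R-55 present → G-59 forms (R5).
G-59 and R-55 present → Q-23 forms (R8).
M-7 would need L-76 and G-27 (R7), but G-27 never forms. T-23 would need G-59 and G-27 (R4), but G-27 never forms. G-27 would need T-23 (R3), but T-23 never forms.

Q-23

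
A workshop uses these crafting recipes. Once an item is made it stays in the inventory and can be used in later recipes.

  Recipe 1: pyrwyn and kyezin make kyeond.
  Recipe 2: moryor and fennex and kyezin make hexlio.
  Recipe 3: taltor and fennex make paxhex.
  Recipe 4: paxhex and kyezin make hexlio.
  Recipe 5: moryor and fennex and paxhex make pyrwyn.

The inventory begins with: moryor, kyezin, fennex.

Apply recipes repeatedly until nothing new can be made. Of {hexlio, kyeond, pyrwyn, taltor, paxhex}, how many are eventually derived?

1

moryor and fennex and kyezin → hexlio (Recipe 2).
hexlio: reached.
kyeond would need pyrwyn and kyezin (Recipe 1), but pyrwyn is never obtained.
pyrwyn would need moryor, fennex, and paxhex (Recipe 5), but paxhex is never obtained.
No rule produces taltor, and it is not given.
paxhex would need taltor and fennex (Recipe 3), but taltor is never obtained.
Reached: hexlio — 1 of the 5.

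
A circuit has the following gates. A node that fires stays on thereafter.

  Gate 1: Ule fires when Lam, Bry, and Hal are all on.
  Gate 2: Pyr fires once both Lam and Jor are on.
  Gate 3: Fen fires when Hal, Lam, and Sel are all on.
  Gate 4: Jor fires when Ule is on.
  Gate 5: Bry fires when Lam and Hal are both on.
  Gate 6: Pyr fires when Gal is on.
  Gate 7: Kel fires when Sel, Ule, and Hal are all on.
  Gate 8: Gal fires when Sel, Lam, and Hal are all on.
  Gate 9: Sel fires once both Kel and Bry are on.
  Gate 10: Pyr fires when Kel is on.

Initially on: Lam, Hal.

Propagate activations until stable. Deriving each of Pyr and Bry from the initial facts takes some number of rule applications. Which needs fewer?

Bry

Bry: Gate 5: Lam and Hal on → Bry on. [1 rule application]
Pyr: Gate 5: Lam and Hal on → Bry on. Lam, Bry, and Hal are on, so Ule fires (Gate 1). Ule is on, so Jor fires (Gate 4). Gate 2: Lam and Jor on → Pyr on. [4 rule applications]
Bry needs fewer.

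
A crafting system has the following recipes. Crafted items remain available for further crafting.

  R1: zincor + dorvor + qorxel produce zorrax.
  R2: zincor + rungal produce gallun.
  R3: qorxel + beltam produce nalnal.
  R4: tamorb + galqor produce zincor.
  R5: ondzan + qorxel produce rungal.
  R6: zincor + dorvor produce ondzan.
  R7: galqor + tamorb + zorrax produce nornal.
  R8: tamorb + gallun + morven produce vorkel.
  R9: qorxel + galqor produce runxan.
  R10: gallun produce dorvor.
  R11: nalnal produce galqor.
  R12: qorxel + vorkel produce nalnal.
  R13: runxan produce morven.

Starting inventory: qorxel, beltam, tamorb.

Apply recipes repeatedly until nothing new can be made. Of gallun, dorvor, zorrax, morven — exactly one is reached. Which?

morven

Using R3, qorxel and beltam make nalnal.
Using R11, nalnal makes galqor.
qorxel + galqor → runxan (R9).
Using R13, runxan makes morven.
zorrax would need zincor, dorvor, and qorxel (R1), but dorvor is never obtained. dorvor would need gallun (R10), but gallun is never obtained. gallun would need zincor and rungal (R2), but rungal is never obtained.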